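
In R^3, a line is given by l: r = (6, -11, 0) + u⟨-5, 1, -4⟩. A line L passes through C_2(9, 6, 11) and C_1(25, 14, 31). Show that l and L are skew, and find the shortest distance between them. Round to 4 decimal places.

A direction vector for L is C_1 − C_2 = (16, 8, 20).
Common perpendicular direction n = (-5, 1, -4) × (16, 8, 20) = (52, 36, -56).
With w = (9, 6, 11) − (6, -11, 0) = (3, 17, 11), w · n = 152.
Since n ≠ 0 the lines are not parallel, and w · n = 152 ≠ 0 so they do not intersect; hence they are skew.
Distance = |w · n| / |n| = |152| / √7136 ≈ 1.7994.

1.7994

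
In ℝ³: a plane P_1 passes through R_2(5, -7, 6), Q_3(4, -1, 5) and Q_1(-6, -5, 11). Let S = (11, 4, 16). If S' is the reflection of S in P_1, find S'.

(-1, -2, -8)

R_2Q_3 = (-1, 6, -1), R_2Q_1 = (-11, 2, 5); a normal to P_1 is R_2Q_3 × R_2Q_1 = (32, 16, 64).
Using R_2: P_1 has equation 32x + 16y + 64z = 432.
λ = (n·S − d)/|n|² = (1440 − 432)/5376 = 3/16.
Reflection = S − 2λn = (11, 4, 16) − (3/8)·(32, 16, 64) = (-1, -2, -8).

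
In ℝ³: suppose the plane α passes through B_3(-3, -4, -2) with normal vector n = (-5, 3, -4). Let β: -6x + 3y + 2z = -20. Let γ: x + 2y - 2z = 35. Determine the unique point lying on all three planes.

(7, 10, -4)

α: n·r = n·B_3 gives -5x + 3y - 4z = 11.
Solving the 3×3 linear system -5x + 3y - 4z = 11, -6x + 3y + 2z = -20, x + 2y - 2z = 35 (e.g. by elimination or Cramer's rule, determinant = 80) gives (7, 10, -4).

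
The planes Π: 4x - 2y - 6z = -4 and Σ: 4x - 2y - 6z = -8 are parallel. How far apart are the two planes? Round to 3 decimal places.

0.535

Same normal n = (4, -2, -6) with |n| = √56; distance = |-4 − (-8)| / |n| = 4/√56 ≈ 0.535.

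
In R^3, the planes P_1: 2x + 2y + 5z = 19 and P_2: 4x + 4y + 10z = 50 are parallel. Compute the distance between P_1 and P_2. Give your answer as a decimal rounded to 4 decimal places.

1.0445

Rescale P_2 by 1/2: 2x + 2y + 5z = 25. Then distance = |19 − 25| / √33 ≈ 1.0445.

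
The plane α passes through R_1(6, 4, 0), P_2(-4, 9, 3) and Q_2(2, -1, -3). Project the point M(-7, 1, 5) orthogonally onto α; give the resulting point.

(-7, 4, 0)

R_1P_2 = (-10, 5, 3), R_1Q_2 = (-4, -5, -3); a normal to α is R_1P_2 × R_1Q_2 = (0, -42, 70).
Using R_1: α has equation -42y + 70z = -168.
Foot = M − λn with λ = (n·M − d)/|n|² = (308 − (-168))/6664 = 1/14.
Foot = (-7, 1, 5) − (1/14)·(0, -42, 70) = (-7, 4, 0).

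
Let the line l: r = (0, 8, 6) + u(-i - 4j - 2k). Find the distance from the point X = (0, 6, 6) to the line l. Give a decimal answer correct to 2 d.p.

0.98

Taking (0, 8, 6) on l with direction v = (-1, -4, -2): w = X − (0, 8, 6) = (0, -2, 0), and w × v = (4, 0, -2).
Distance = |w × v| / |v| = √20 / √21 ≈ 0.98.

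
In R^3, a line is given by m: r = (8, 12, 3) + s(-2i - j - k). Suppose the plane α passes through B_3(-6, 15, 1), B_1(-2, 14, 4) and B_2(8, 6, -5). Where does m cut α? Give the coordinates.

(4, 10, 1)

B_3B_1 = (4, -1, 3), B_3B_2 = (14, -9, -6); a normal to α is B_3B_1 × B_3B_2 = (33, 66, -22).
Using B_3: α has equation 33x + 66y - 22z = 770.
Substitute r = (8, 12, 3) + t(-2, -1, -1) into the plane: 990 + (-110)t = 770, so t = 2.
Intersection: (8, 12, 3) + 2·(-2, -1, -1) = (4, 10, 1).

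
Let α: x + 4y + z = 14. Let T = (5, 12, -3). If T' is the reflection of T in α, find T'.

λ = (n·T − d)/|n|² = (50 − 14)/18 = 2.
Reflection = T − 2λn = (5, 12, -3) − 4·(1, 4, 1) = (1, -4, -7).

(1, -4, -7)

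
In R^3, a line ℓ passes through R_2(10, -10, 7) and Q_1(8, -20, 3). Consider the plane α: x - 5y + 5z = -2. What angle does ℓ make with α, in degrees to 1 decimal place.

A direction vector for ℓ is Q_1 − R_2 = (-2, -10, -4).
sin θ = |n·v| / (|n||v|) = |28| / (√51 · √120) = 0.35792.
θ ≈ 21.0°.

21.0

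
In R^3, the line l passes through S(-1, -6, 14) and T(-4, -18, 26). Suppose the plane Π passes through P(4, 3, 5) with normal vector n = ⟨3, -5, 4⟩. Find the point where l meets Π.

(1, 2, 6)

A direction vector for l is T − S = (-3, -12, 12).
Π: n·r = n·P gives 3x - 5y + 4z = 17.
Substitute r = (-1, -6, 14) + t(-3, -12, 12) into the plane: 83 + 99t = 17, so t = -2/3.
Intersection: (-1, -6, 14) + (-2/3)·(-3, -12, 12) = (1, 2, 6).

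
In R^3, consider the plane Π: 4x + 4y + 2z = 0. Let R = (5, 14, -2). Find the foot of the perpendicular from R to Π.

(-3, 6, -6)

Foot = R − λn with λ = (n·R − d)/|n|² = (72 − 0)/36 = 2.
Foot = (5, 14, -2) − 2·(4, 4, 2) = (-3, 6, -6).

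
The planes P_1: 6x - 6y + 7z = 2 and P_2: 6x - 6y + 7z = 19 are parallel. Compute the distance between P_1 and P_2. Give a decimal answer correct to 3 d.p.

1.545

Same normal n = (6, -6, 7) with |n| = √121; distance = |2 − 19| / |n| = 17/√121 ≈ 1.545.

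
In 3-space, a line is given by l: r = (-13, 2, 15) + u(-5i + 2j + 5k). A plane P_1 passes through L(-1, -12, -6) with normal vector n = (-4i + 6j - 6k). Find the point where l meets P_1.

(2, -4, 0)

P_1: n·r = n·L gives -4x + 6y - 6z = -32.
Substitute r = (-13, 2, 15) + t(-5, 2, 5) into the plane: -26 + 2t = -32, so t = -3.
Intersection: (-13, 2, 15) + (-3)·(-5, 2, 5) = (2, -4, 0).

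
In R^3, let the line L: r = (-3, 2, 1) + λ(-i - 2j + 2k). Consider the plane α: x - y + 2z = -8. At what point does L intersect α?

Substitute r = (-3, 2, 1) + t(-1, -2, 2) into the plane: -3 + 5t = -8, so t = -1.
Intersection: (-3, 2, 1) + (-1)·(-1, -2, 2) = (-2, 4, -1).

(-2, 4, -1)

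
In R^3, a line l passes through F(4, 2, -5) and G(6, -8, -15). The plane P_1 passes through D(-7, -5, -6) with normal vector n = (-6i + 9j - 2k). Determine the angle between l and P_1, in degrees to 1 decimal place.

A direction vector for l is G − F = (2, -10, -10).
P_1: n·r = n·D gives -6x + 9y - 2z = 9.
sin θ = |n·v| / (|n||v|) = |-82| / (√121 · √204) = 0.52192.
θ ≈ 31.5°.

31.5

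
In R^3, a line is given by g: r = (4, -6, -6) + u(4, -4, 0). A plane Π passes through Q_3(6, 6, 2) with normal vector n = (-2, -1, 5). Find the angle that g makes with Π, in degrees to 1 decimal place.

7.4

Π: n·r = n·Q_3 gives -2x - y + 5z = -8.
sin θ = |n·v| / (|n||v|) = |-4| / (√30 · √32) = 0.12910.
θ ≈ 7.4°.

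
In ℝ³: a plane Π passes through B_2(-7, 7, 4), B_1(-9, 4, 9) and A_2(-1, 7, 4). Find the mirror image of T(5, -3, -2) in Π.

B_2B_1 = (-2, -3, 5), B_2A_2 = (6, 0, 0); a normal to Π is B_2B_1 × B_2A_2 = (0, 30, 18).
Using B_2: Π has equation 30y + 18z = 282.
λ = (n·T − d)/|n|² = (-126 − 282)/1224 = -1/3.
Reflection = T − 2λn = (5, -3, -2) − (-2/3)·(0, 30, 18) = (5, 17, 10).

(5, 17, 10)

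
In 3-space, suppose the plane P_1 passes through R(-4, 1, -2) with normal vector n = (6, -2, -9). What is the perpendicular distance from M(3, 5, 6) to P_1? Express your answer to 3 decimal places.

P_1: n·r = n·R gives 6x - 2y - 9z = -8.
n·M − d = (6)·(3) + (-2)·(5) + (-9)·(6) − (-8) = -38; |n| = √121.
Distance = |-38| / √121 = 38/√121 ≈ 3.455.

3.455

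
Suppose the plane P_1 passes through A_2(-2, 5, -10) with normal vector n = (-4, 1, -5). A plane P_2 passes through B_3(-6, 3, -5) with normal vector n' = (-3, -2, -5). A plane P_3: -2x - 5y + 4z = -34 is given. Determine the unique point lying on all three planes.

(-8, 6, -5)

P_1: n·r = n·A_2 gives -4x + y - 5z = 63.
P_2: n'·r = n'·B_3 gives -3x - 2y - 5z = 37.
Solving the 3×3 linear system -4x + y - 5z = 63, -3x - 2y - 5z = 37, -2x - 5y + 4z = -34 (e.g. by elimination or Cramer's rule, determinant = 99) gives (-8, 6, -5).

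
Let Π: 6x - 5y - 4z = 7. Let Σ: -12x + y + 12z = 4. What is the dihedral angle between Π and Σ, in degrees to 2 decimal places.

33.08

cos θ = |n₁·n₂| / (|n₁||n₂|) = |-125| / (√77 · √289).
θ = arccos(0.83795) ≈ 33.08°.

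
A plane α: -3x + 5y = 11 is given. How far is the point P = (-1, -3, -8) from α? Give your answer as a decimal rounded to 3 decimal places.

3.944

n·P − d = (-3)·(-1) + (5)·(-3) + (0)·(-8) − 11 = -23; |n| = √34.
Distance = |-23| / √34 = 23/√34 ≈ 3.944.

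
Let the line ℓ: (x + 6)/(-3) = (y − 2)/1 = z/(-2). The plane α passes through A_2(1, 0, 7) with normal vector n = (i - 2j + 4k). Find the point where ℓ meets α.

ℓ has direction (-3, 1, -2) through (-6, 2, 0).
α: n·r = n·A_2 gives x - 2y + 4z = 29.
Substitute r = (-6, 2, 0) + t(-3, 1, -2) into the plane: -10 + (-13)t = 29, so t = -3.
Intersection: (-6, 2, 0) + (-3)·(-3, 1, -2) = (3, -1, 6).

(3, -1, 6)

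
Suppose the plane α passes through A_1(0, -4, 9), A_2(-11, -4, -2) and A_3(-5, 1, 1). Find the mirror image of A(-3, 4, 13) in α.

(7, -2, 3)

A_1A_2 = (-11, 0, -11), A_1A_3 = (-5, 5, -8); a normal to α is A_1A_2 × A_1A_3 = (55, -33, -55).
Using A_1: α has equation 55x - 33y - 55z = -363.
λ = (n·A − d)/|n|² = (-1012 − (-363))/7139 = -1/11.
Reflection = A − 2λn = (-3, 4, 13) − (-2/11)·(55, -33, -55) = (7, -2, 3).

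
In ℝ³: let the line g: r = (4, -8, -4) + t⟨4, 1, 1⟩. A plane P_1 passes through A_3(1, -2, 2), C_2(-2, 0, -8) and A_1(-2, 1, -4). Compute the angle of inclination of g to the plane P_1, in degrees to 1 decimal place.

A_3C_2 = (-3, 2, -10), A_3A_1 = (-3, 3, -6); a normal to P_1 is A_3C_2 × A_3A_1 = (18, 12, -3).
Using A_3: P_1 has equation 18x + 12y - 3z = -12.
sin θ = |n·v| / (|n||v|) = |81| / (√477 · √18) = 0.87416.
θ ≈ 60.9°.

60.9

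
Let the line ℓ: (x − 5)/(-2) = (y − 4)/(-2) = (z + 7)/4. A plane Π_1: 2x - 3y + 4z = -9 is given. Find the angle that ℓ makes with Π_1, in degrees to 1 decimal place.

43.0

ℓ has direction (-2, -2, 4) through (5, 4, -7).
sin θ = |n·v| / (|n||v|) = |18| / (√29 · √24) = 0.68229.
θ ≈ 43.0°.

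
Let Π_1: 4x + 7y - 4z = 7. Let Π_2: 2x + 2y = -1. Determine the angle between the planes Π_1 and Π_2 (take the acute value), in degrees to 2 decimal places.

cos θ = |n₁·n₂| / (|n₁||n₂|) = |22| / (√81 · √8).
θ = arccos(0.86424) ≈ 30.20°.

30.20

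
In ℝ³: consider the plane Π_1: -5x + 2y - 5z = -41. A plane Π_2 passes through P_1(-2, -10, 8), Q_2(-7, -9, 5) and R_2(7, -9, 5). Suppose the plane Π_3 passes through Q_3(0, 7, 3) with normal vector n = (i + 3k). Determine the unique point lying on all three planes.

P_1Q_2 = (-5, 1, -3), P_1R_2 = (9, 1, -3); a normal to Π_2 is P_1Q_2 × P_1R_2 = (0, -42, -14).
Using P_1: Π_2 has equation -42y - 14z = 308.
Π_3: n·r = n·Q_3 gives x + 3z = 9.
Solving the 3×3 linear system -5x + 2y - 5z = -41, -42y - 14z = 308, x + 3z = 9 (e.g. by elimination or Cramer's rule, determinant = 392) gives (3, -8, 2).

(3, -8, 2)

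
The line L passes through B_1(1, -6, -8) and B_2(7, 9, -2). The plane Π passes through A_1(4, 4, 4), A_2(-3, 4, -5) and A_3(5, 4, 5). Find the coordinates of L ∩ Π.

A direction vector for L is B_2 − B_1 = (6, 15, 6).
A_1A_2 = (-7, 0, -9), A_1A_3 = (1, 0, 1); a normal to Π is A_1A_2 × A_1A_3 = (0, -2, 0).
Using A_1: Π has equation -2y = -8.
Substitute r = (1, -6, -8) + t(6, 15, 6) into the plane: 12 + (-30)t = -8, so t = 2/3.
Intersection: (1, -6, -8) + (2/3)·(6, 15, 6) = (5, 4, -4).

(5, 4, -4)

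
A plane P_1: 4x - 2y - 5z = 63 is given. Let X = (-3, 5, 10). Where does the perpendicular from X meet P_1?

Foot = X − λn with λ = (n·X − d)/|n|² = (-72 − 63)/45 = -3.
Foot = (-3, 5, 10) − (-3)·(4, -2, -5) = (9, -1, -5).

(9, -1, -5)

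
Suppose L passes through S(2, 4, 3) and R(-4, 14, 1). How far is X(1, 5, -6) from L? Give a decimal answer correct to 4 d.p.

8.6454

A direction vector for L is R − S = (-6, 10, -2).
Taking (2, 4, 3) on L with direction v = (-6, 10, -2): w = X − (2, 4, 3) = (-1, 1, -9), and w × v = (88, 52, -4).
Distance = |w × v| / |v| = √10464 / √140 ≈ 8.6454.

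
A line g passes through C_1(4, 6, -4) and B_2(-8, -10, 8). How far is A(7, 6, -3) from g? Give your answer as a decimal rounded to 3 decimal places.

2.990

A direction vector for g is B_2 − C_1 = (-12, -16, 12).
Taking (4, 6, -4) on g with direction v = (-12, -16, 12): w = A − (4, 6, -4) = (3, 0, 1), and w × v = (16, -48, -48).
Distance = |w × v| / |v| = √4864 / √544 ≈ 2.990.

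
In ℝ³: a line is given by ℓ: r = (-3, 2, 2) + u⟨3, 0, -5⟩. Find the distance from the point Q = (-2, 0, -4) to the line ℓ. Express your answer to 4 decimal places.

Taking (-3, 2, 2) on ℓ with direction v = (3, 0, -5): w = Q − (-3, 2, 2) = (1, -2, -6), and w × v = (10, -13, 6).
Distance = |w × v| / |v| = √305 / √34 ≈ 2.9951.

2.9951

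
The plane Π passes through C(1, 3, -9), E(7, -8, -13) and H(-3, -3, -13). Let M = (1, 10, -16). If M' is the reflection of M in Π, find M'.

CE = (6, -11, -4), CH = (-4, -6, -4); a normal to Π is CE × CH = (20, 40, -80).
Using C: Π has equation 20x + 40y - 80z = 860.
λ = (n·M − d)/|n|² = (1700 − 860)/8400 = 1/10.
Reflection = M − 2λn = (1, 10, -16) − (1/5)·(20, 40, -80) = (-3, 2, 0).

(-3, 2, 0)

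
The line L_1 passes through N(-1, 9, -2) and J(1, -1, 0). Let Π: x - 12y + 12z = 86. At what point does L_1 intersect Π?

(2, -6, 1)

A direction vector for L_1 is J − N = (2, -10, 2).
Substitute r = (-1, 9, -2) + t(2, -10, 2) into the plane: -133 + 146t = 86, so t = 3/2.
Intersection: (-1, 9, -2) + (3/2)·(2, -10, 2) = (2, -6, 1).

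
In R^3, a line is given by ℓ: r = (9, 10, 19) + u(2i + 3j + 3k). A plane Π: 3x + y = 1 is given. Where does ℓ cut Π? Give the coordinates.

(1, -2, 7)

Substitute r = (9, 10, 19) + t(2, 3, 3) into the plane: 37 + 9t = 1, so t = -4.
Intersection: (9, 10, 19) + (-4)·(2, 3, 3) = (1, -2, 7).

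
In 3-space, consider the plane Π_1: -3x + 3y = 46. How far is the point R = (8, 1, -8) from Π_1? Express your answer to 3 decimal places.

15.792

n·R − d = (-3)·(8) + (3)·(1) + (0)·(-8) − 46 = -67; |n| = √18.
Distance = |-67| / √18 = 67/√18 ≈ 15.792.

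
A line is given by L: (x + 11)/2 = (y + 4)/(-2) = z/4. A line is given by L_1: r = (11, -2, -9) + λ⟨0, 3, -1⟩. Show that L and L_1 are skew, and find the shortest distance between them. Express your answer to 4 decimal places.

L has direction (2, -2, 4) through (-11, -4, 0).
Common perpendicular direction n = (2, -2, 4) × (0, 3, -1) = (-10, 2, 6).
With w = (11, -2, -9) − (-11, -4, 0) = (22, 2, -9), w · n = -270.
Since n ≠ 0 the lines are not parallel, and w · n = -270 ≠ 0 so they do not intersect; hence they are skew.
Distance = |w · n| / |n| = |-270| / √140 ≈ 22.8192.

22.8192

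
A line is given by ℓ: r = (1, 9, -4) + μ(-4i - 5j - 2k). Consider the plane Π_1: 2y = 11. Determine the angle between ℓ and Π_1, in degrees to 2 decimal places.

sin θ = |n·v| / (|n||v|) = |-10| / (√4 · √45) = 0.74536.
θ ≈ 48.19°.

48.19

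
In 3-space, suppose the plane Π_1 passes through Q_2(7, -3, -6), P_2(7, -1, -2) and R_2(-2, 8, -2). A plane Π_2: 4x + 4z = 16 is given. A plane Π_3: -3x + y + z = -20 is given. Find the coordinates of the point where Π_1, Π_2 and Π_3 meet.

Q_2P_2 = (0, 2, 4), Q_2R_2 = (-9, 11, 4); a normal to Π_1 is Q_2P_2 × Q_2R_2 = (-36, -36, 18).
Using Q_2: Π_1 has equation -36x - 36y + 18z = -252.
Solving the 3×3 linear system -36x - 36y + 18z = -252, 4x + 4z = 16, -3x + y + z = -20 (e.g. by elimination or Cramer's rule, determinant = 792) gives (6, 0, -2).

(6, 0, -2)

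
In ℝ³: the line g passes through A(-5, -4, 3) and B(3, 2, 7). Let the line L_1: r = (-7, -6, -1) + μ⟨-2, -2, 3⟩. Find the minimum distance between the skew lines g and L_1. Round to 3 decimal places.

A direction vector for g is B − A = (8, 6, 4).
Common perpendicular direction n = (8, 6, 4) × (-2, -2, 3) = (26, -32, -4).
With w = (-7, -6, -1) − (-5, -4, 3) = (-2, -2, -4), w · n = 28.
Distance = |w · n| / |n| = |28| / √1716 ≈ 0.676.

0.676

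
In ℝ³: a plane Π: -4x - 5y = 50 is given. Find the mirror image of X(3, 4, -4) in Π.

(-13, -16, -4)

λ = (n·X − d)/|n|² = (-32 − 50)/41 = -2.
Reflection = X − 2λn = (3, 4, -4) − (-4)·(-4, -5, 0) = (-13, -16, -4).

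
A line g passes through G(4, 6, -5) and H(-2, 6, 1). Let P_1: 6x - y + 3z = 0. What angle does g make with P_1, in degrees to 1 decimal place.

18.2

A direction vector for g is H − G = (-6, 0, 6).
sin θ = |n·v| / (|n||v|) = |-18| / (√46 · √72) = 0.31277.
θ ≈ 18.2°.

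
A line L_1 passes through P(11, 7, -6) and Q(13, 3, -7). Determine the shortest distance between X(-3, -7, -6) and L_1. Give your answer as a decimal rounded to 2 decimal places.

18.83

A direction vector for L_1 is Q − P = (2, -4, -1).
Taking (11, 7, -6) on L_1 with direction v = (2, -4, -1): w = X − (11, 7, -6) = (-14, -14, 0), and w × v = (14, -14, 84).
Distance = |w × v| / |v| = √7448 / √21 ≈ 18.83.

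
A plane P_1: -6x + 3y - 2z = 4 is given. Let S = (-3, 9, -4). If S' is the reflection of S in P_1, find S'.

λ = (n·S − d)/|n|² = (53 − 4)/49 = 1.
Reflection = S − 2λn = (-3, 9, -4) − 2·(-6, 3, -2) = (9, 3, 0).

(9, 3, 0)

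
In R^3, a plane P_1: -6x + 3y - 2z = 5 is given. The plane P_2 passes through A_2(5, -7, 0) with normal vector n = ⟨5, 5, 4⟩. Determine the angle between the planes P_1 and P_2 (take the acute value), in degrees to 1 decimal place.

66.1

P_2: n·r = n·A_2 gives 5x + 5y + 4z = -10.
cos θ = |n₁·n₂| / (|n₁||n₂|) = |-23| / (√49 · √66).
θ = arccos(0.40444) ≈ 66.1°.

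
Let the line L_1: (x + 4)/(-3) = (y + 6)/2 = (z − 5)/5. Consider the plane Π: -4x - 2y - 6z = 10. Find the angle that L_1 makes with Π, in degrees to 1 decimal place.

L_1 has direction (-3, 2, 5) through (-4, -6, 5).
sin θ = |n·v| / (|n||v|) = |-22| / (√56 · √38) = 0.47691.
θ ≈ 28.5°.

28.5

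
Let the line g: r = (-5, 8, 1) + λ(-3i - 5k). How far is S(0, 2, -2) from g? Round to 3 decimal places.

Taking (-5, 8, 1) on g with direction v = (-3, 0, -5): w = S − (-5, 8, 1) = (5, -6, -3), and w × v = (30, 34, -18).
Distance = |w × v| / |v| = √2380 / √34 ≈ 8.367.

8.367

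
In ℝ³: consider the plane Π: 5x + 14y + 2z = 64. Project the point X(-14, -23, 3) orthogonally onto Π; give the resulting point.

(-4, 5, 7)

Foot = X − λn with λ = (n·X − d)/|n|² = (-386 − 64)/225 = -2.
Foot = (-14, -23, 3) − (-2)·(5, 14, 2) = (-4, 5, 7).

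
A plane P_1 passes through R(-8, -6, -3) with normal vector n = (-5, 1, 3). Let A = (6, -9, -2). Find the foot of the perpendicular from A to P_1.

(-4, -7, 4)

P_1: n·r = n·R gives -5x + y + 3z = 25.
Foot = A − λn with λ = (n·A − d)/|n|² = (-45 − 25)/35 = -2.
Foot = (6, -9, -2) − (-2)·(-5, 1, 3) = (-4, -7, 4).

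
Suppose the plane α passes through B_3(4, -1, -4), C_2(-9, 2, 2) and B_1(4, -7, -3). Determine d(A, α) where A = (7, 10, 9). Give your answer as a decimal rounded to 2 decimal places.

B_3C_2 = (-13, 3, 6), B_3B_1 = (0, -6, 1); a normal to α is B_3C_2 × B_3B_1 = (39, 13, 78).
Using B_3: α has equation 39x + 13y + 78z = -169.
n·A − d = (39)·(7) + (13)·(10) + (78)·(9) − (-169) = 1274; |n| = √7774.
Distance = |1274| / √7774 = 1274/√7774 ≈ 14.45.

14.45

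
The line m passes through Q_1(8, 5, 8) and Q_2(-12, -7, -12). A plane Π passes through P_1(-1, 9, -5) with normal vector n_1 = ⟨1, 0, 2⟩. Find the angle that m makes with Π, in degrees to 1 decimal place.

60.8

A direction vector for m is Q_2 − Q_1 = (-20, -12, -20).
Π: n_1·r = n_1·P_1 gives x + 2z = -11.
sin θ = |n·v| / (|n||v|) = |-60| / (√5 · √944) = 0.87333.
θ ≈ 60.8°.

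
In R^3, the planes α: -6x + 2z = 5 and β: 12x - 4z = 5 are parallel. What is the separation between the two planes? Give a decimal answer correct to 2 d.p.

1.19

Rescale β by 1/(-2): -6x + 2z = -5/2. Then distance = |5 − (-5/2)| / √40 ≈ 1.19.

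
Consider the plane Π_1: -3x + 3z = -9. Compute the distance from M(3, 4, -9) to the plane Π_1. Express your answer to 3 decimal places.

n·M − d = (-3)·(3) + (0)·(4) + (3)·(-9) − (-9) = -27; |n| = √18.
Distance = |-27| / √18 = 27/√18 ≈ 6.364.

6.364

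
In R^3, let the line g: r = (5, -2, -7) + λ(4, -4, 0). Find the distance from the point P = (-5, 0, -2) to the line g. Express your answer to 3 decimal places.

Taking (5, -2, -7) on g with direction v = (4, -4, 0): w = P − (5, -2, -7) = (-10, 2, 5), and w × v = (20, 20, 32).
Distance = |w × v| / |v| = √1824 / √32 ≈ 7.550.

7.550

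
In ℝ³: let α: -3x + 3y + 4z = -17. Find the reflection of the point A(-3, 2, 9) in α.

λ = (n·A − d)/|n|² = (51 − (-17))/34 = 2.
Reflection = A − 2λn = (-3, 2, 9) − 4·(-3, 3, 4) = (9, -10, -7).

(9, -10, -7)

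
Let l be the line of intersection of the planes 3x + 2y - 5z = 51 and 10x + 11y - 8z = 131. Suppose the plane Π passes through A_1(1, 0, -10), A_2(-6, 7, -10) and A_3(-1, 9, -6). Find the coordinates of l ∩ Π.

(5, 3, -6)

Direction of l: (3, 2, -5) × (10, 11, -8) = (39, -26, 13).
A point on l: solving the two plane equations with x = 14 gives (14, -3, -3).
A_1A_2 = (-7, 7, 0), A_1A_3 = (-2, 9, 4); a normal to Π is A_1A_2 × A_1A_3 = (28, 28, -49).
Using A_1: Π has equation 28x + 28y - 49z = 518.
Substitute r = (14, -3, -3) + t(39, -26, 13) into the plane: 455 + (-273)t = 518, so t = -3/13.
Intersection: (14, -3, -3) + (-3/13)·(39, -26, 13) = (5, 3, -6).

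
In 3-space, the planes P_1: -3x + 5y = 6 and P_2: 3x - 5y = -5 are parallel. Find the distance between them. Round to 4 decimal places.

0.1715

Rescale P_2 by 1/(-1): -3x + 5y = 5. Then distance = |6 − 5| / √34 ≈ 0.1715.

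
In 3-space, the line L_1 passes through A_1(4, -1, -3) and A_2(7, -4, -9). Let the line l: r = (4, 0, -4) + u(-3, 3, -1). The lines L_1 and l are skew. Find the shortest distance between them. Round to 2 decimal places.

A direction vector for L_1 is A_2 − A_1 = (3, -3, -6).
Common perpendicular direction n = (3, -3, -6) × (-3, 3, -1) = (21, 21, 0).
With w = (4, 0, -4) − (4, -1, -3) = (0, 1, -1), w · n = 21.
Distance = |w · n| / |n| = |21| / √882 ≈ 0.71.

0.71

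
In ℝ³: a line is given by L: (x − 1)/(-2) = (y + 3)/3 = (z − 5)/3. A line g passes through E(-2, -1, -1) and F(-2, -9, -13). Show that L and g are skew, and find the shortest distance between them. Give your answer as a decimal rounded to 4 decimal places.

L has direction (-2, 3, 3) through (1, -3, 5).
A direction vector for g is F − E = (0, -8, -12).
Common perpendicular direction n = (-2, 3, 3) × (0, -8, -12) = (-12, -24, 16).
With w = (-2, -1, -1) − (1, -3, 5) = (-3, 2, -6), w · n = -108.
Since n ≠ 0 the lines are not parallel, and w · n = -108 ≠ 0 so they do not intersect; hence they are skew.
Distance = |w · n| / |n| = |-108| / √976 ≈ 3.4570.

3.4570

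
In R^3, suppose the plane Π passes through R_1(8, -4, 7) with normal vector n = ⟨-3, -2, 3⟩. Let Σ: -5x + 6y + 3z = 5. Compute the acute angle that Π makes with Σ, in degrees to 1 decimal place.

Π: n·r = n·R_1 gives -3x - 2y + 3z = 5.
cos θ = |n₁·n₂| / (|n₁||n₂|) = |12| / (√22 · √70).
θ = arccos(0.30579) ≈ 72.2°.

72.2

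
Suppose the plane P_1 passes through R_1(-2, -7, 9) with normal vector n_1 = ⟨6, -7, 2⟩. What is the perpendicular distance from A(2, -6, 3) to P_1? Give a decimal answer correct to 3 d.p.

P_1: n_1·r = n_1·R_1 gives 6x - 7y + 2z = 55.
n·A − d = (6)·(2) + (-7)·(-6) + (2)·(3) − 55 = 5; |n| = √89.
Distance = |5| / √89 = 5/√89 ≈ 0.530.

0.530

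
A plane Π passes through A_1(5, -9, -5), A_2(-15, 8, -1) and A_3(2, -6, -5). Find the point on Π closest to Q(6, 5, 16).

(-6, -7, 7)

A_1A_2 = (-20, 17, 4), A_1A_3 = (-3, 3, 0); a normal to Π is A_1A_2 × A_1A_3 = (-12, -12, -9).
Using A_1: Π has equation -12x - 12y - 9z = 93.
Foot = Q − λn with λ = (n·Q − d)/|n|² = (-276 − 93)/369 = -1.
Foot = (6, 5, 16) − (-1)·(-12, -12, -9) = (-6, -7, 7).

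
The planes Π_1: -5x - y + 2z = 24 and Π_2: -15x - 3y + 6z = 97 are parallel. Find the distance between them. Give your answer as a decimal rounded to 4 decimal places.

1.5215

Rescale Π_2 by 1/3: -5x - y + 2z = 97/3. Then distance = |24 − (97/3)| / √30 ≈ 1.5215.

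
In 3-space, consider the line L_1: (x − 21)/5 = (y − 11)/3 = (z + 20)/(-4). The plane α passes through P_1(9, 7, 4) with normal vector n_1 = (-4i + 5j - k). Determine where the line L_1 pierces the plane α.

(1, -1, -4)

L_1 has direction (5, 3, -4) through (21, 11, -20).
α: n_1·r = n_1·P_1 gives -4x + 5y - z = -5.
Substitute r = (21, 11, -20) + t(5, 3, -4) into the plane: -9 + (-1)t = -5, so t = -4.
Intersection: (21, 11, -20) + (-4)·(5, 3, -4) = (1, -1, -4).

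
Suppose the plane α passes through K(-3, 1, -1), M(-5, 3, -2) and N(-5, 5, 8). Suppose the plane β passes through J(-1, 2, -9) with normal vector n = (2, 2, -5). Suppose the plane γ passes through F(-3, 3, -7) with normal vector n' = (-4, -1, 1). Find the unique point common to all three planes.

KM = (-2, 2, -1), KN = (-2, 4, 9); a normal to α is KM × KN = (22, 20, -4).
Using K: α has equation 22x + 20y - 4z = -42.
β: n·r = n·J gives 2x + 2y - 5z = 47.
γ: n'·r = n'·F gives -4x - y + z = 2.
Solving the 3×3 linear system 22x + 20y - 4z = -42, 2x + 2y - 5z = 47, -4x - y + z = 2 (e.g. by elimination or Cramer's rule, determinant = 270) gives (-3, -1, -11).

(-3, -1, -11)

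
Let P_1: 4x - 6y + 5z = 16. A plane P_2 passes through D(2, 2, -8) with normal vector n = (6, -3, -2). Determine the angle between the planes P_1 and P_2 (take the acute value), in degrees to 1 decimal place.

P_2: n·r = n·D gives 6x - 3y - 2z = 22.
cos θ = |n₁·n₂| / (|n₁||n₂|) = |32| / (√77 · √49).
θ = arccos(0.52096) ≈ 58.6°.

58.6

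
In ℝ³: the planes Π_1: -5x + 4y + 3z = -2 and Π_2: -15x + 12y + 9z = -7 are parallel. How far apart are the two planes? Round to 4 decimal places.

Rescale Π_2 by 1/3: -5x + 4y + 3z = -7/3. Then distance = |-2 − (-7/3)| / √50 ≈ 0.0471.

0.0471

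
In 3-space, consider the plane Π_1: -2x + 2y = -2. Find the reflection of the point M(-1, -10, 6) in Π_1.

λ = (n·M − d)/|n|² = (-18 − (-2))/8 = -2.
Reflection = M − 2λn = (-1, -10, 6) − (-4)·(-2, 2, 0) = (-9, -2, 6).

(-9, -2, 6)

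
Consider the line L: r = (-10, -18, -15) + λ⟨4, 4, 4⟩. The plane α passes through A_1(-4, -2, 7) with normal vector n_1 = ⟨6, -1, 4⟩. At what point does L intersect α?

(2, -6, -3)

α: n_1·r = n_1·A_1 gives 6x - y + 4z = 6.
Substitute r = (-10, -18, -15) + t(4, 4, 4) into the plane: -102 + 36t = 6, so t = 3.
Intersection: (-10, -18, -15) + 3·(4, 4, 4) = (2, -6, -3).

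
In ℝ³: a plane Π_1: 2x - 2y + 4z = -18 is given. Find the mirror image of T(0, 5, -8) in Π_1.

(4, 1, 0)

λ = (n·T − d)/|n|² = (-42 − (-18))/24 = -1.
Reflection = T − 2λn = (0, 5, -8) − (-2)·(2, -2, 4) = (4, 1, 0).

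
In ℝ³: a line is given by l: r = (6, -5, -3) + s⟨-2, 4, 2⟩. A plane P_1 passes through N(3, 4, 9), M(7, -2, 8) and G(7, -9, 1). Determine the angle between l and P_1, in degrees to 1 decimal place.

NM = (4, -6, -1), NG = (4, -13, -8); a normal to P_1 is NM × NG = (35, 28, -28).
Using N: P_1 has equation 35x + 28y - 28z = -35.
sin θ = |n·v| / (|n||v|) = |-14| / (√2793 · √24) = 0.05407.
θ ≈ 3.1°.

3.1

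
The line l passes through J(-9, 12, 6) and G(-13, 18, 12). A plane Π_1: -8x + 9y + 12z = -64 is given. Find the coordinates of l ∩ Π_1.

A direction vector for l is G − J = (-4, 6, 6).
Substitute r = (-9, 12, 6) + t(-4, 6, 6) into the plane: 252 + 158t = -64, so t = -2.
Intersection: (-9, 12, 6) + (-2)·(-4, 6, 6) = (-1, 0, -6).

(-1, 0, -6)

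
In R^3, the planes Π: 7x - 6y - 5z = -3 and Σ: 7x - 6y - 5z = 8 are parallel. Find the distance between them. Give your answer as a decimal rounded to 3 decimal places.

Same normal n = (7, -6, -5) with |n| = √110; distance = |-3 − 8| / |n| = 11/√110 ≈ 1.049.

1.049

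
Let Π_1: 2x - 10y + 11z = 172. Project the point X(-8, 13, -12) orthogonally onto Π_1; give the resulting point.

Foot = X − λn with λ = (n·X − d)/|n|² = (-278 − 172)/225 = -2.
Foot = (-8, 13, -12) − (-2)·(2, -10, 11) = (-4, -7, 10).

(-4, -7, 10)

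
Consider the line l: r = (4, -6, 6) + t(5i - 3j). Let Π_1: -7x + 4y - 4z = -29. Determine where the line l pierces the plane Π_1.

(-1, -3, 6)

Substitute r = (4, -6, 6) + t(5, -3, 0) into the plane: -76 + (-47)t = -29, so t = -1.
Intersection: (4, -6, 6) + (-1)·(5, -3, 0) = (-1, -3, 6).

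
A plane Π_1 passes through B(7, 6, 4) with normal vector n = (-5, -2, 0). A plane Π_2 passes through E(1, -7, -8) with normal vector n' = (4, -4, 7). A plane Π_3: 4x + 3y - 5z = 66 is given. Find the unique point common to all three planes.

(7, 6, -4)

Π_1: n·r = n·B gives -5x - 2y = -47.
Π_2: n'·r = n'·E gives 4x - 4y + 7z = -24.
Solving the 3×3 linear system -5x - 2y = -47, 4x - 4y + 7z = -24, 4x + 3y - 5z = 66 (e.g. by elimination or Cramer's rule, determinant = -91) gives (7, 6, -4).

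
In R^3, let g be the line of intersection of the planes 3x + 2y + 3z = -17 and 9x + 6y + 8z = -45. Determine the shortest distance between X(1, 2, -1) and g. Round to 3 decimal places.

Direction of g: (3, 2, 3) × (9, 6, 8) = (-2, 3, 0).
A point on g: solving the two plane equations with x = -1 gives (-1, 2, -6).
Taking (-1, 2, -6) on g with direction v = (-2, 3, 0): w = X − (-1, 2, -6) = (2, 0, 5), and w × v = (-15, -10, 6).
Distance = |w × v| / |v| = √361 / √13 ≈ 5.270.

5.270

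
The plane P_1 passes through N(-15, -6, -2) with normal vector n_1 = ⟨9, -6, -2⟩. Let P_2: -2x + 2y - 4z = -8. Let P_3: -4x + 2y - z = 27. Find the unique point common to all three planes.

P_1: n_1·r = n_1·N gives 9x - 6y - 2z = -95.
Solving the 3×3 linear system 9x - 6y - 2z = -95, -2x + 2y - 4z = -8, -4x + 2y - z = 27 (e.g. by elimination or Cramer's rule, determinant = -38) gives (-7, 3, 7).

(-7, 3, 7)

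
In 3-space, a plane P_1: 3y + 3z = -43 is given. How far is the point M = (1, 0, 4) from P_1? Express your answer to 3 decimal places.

n·M − d = (0)·(1) + (3)·(0) + (3)·(4) − (-43) = 55; |n| = √18.
Distance = |55| / √18 = 55/√18 ≈ 12.964.

12.964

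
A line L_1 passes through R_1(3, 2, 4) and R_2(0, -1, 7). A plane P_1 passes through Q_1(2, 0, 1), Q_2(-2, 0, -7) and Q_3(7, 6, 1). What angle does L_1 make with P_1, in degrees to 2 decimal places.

16.02

A direction vector for L_1 is R_2 − R_1 = (-3, -3, 3).
Q_1Q_2 = (-4, 0, -8), Q_1Q_3 = (5, 6, 0); a normal to P_1 is Q_1Q_2 × Q_1Q_3 = (48, -40, -24).
Using Q_1: P_1 has equation 48x - 40y - 24z = 72.
sin θ = |n·v| / (|n||v|) = |-96| / (√4480 · √27) = 0.27603.
θ ≈ 16.02°.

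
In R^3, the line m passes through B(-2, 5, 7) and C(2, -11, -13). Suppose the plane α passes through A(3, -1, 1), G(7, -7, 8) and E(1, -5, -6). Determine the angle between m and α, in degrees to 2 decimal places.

18.05

A direction vector for m is C − B = (4, -16, -20).
AG = (4, -6, 7), AE = (-2, -4, -7); a normal to α is AG × AE = (70, 14, -28).
Using A: α has equation 70x + 14y - 28z = 168.
sin θ = |n·v| / (|n||v|) = |616| / (√5880 · √672) = 0.30989.
θ ≈ 18.05°.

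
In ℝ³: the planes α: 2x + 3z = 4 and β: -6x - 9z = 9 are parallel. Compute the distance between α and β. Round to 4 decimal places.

Rescale β by 1/(-3): 2x + 3z = -3. Then distance = |4 − (-3)| / √13 ≈ 1.9415.

1.9415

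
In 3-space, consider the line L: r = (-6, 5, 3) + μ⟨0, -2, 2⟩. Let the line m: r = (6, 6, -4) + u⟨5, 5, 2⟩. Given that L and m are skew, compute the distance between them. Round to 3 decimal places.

Common perpendicular direction n = (0, -2, 2) × (5, 5, 2) = (-14, 10, 10).
With w = (6, 6, -4) − (-6, 5, 3) = (12, 1, -7), w · n = -228.
Distance = |w · n| / |n| = |-228| / √396 ≈ 11.457.

11.457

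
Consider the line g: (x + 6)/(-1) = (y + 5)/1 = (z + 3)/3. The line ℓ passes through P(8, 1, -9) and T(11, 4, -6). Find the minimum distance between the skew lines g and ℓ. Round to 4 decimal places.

1.6330

g has direction (-1, 1, 3) through (-6, -5, -3).
A direction vector for ℓ is T − P = (3, 3, 3).
Common perpendicular direction n = (-1, 1, 3) × (3, 3, 3) = (-6, 12, -6).
With w = (8, 1, -9) − (-6, -5, -3) = (14, 6, -6), w · n = 24.
Distance = |w · n| / |n| = |24| / √216 ≈ 1.6330.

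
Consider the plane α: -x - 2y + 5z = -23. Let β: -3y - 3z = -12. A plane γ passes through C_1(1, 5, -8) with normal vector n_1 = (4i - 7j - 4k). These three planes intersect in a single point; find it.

γ: n_1·r = n_1·C_1 gives 4x - 7y - 4z = 1.
Solving the 3×3 linear system -x - 2y + 5z = -23, -3y - 3z = -12, 4x - 7y - 4z = 1 (e.g. by elimination or Cramer's rule, determinant = 93) gives (8, 5, -1).

(8, 5, -1)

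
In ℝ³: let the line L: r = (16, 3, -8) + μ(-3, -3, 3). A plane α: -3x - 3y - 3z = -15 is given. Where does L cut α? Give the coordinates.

(10, -3, -2)

Substitute r = (16, 3, -8) + t(-3, -3, 3) into the plane: -33 + 9t = -15, so t = 2.
Intersection: (16, 3, -8) + 2·(-3, -3, 3) = (10, -3, -2).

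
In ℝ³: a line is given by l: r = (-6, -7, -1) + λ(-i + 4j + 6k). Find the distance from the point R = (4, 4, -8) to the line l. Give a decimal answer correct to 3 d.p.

16.395

Taking (-6, -7, -1) on l with direction v = (-1, 4, 6): w = R − (-6, -7, -1) = (10, 11, -7), and w × v = (94, -53, 51).
Distance = |w × v| / |v| = √14246 / √53 ≈ 16.395.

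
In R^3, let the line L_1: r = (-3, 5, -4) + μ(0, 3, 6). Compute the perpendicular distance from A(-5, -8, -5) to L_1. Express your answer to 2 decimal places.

Taking (-3, 5, -4) on L_1 with direction v = (0, 3, 6): w = A − (-3, 5, -4) = (-2, -13, -1), and w × v = (-75, 12, -6).
Distance = |w × v| / |v| = √5805 / √45 ≈ 11.36.

11.36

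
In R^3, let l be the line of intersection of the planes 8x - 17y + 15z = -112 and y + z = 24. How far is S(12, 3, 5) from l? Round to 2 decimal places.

Direction of l: (8, -17, 15) × (0, 1, 1) = (-32, -8, 8).
A point on l: solving the two plane equations with x = -11 gives (-11, 12, 12).
Taking (-11, 12, 12) on l with direction v = (-32, -8, 8): w = S − (-11, 12, 12) = (23, -9, -7), and w × v = (-128, 40, -472).
Distance = |w × v| / |v| = √240768 / √1152 ≈ 14.46.

14.46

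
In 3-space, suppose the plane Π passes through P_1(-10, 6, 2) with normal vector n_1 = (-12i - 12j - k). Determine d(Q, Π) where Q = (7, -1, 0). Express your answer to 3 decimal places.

6.941

Π: n_1·r = n_1·P_1 gives -12x - 12y - z = 46.
n·Q − d = (-12)·(7) + (-12)·(-1) + (-1)·(0) − 46 = -118; |n| = √289.
Distance = |-118| / √289 = 118/√289 ≈ 6.941.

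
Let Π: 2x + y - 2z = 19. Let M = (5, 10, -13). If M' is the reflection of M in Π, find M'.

(-7, 4, -1)

λ = (n·M − d)/|n|² = (46 − 19)/9 = 3.
Reflection = M − 2λn = (5, 10, -13) − 6·(2, 1, -2) = (-7, 4, -1).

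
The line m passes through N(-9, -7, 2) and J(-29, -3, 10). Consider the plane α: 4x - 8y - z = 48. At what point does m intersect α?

(-4, -8, 0)

A direction vector for m is J − N = (-20, 4, 8).
Substitute r = (-9, -7, 2) + t(-20, 4, 8) into the plane: 18 + (-120)t = 48, so t = -1/4.
Intersection: (-9, -7, 2) + (-1/4)·(-20, 4, 8) = (-4, -8, 0).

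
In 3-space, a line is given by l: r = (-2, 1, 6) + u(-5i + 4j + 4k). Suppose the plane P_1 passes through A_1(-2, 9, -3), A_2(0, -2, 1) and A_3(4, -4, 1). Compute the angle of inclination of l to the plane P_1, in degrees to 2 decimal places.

A_1A_2 = (2, -11, 4), A_1A_3 = (6, -13, 4); a normal to P_1 is A_1A_2 × A_1A_3 = (8, 16, 40).
Using A_1: P_1 has equation 8x + 16y + 40z = 8.
sin θ = |n·v| / (|n||v|) = |184| / (√1920 · √57) = 0.55620.
θ ≈ 33.79°.

33.79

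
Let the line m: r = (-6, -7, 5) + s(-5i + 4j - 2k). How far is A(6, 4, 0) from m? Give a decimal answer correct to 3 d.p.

17.006

Taking (-6, -7, 5) on m with direction v = (-5, 4, -2): w = A − (-6, -7, 5) = (12, 11, -5), and w × v = (-2, 49, 103).
Distance = |w × v| / |v| = √13014 / √45 ≈ 17.006.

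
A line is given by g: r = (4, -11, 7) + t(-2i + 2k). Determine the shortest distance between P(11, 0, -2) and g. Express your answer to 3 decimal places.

11.091

Taking (4, -11, 7) on g with direction v = (-2, 0, 2): w = P − (4, -11, 7) = (7, 11, -9), and w × v = (22, 4, 22).
Distance = |w × v| / |v| = √984 / √8 ≈ 11.091.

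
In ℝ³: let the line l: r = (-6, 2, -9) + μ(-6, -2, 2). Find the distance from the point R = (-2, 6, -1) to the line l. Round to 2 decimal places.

Taking (-6, 2, -9) on l with direction v = (-6, -2, 2): w = R − (-6, 2, -9) = (4, 4, 8), and w × v = (24, -56, 16).
Distance = |w × v| / |v| = √3968 / √44 ≈ 9.50.

9.50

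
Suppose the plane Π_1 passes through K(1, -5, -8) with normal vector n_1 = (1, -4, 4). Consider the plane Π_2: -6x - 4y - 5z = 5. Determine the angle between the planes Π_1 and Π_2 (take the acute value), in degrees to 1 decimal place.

78.6

Π_1: n_1·r = n_1·K gives x - 4y + 4z = -11.
cos θ = |n₁·n₂| / (|n₁||n₂|) = |-10| / (√33 · √77).
θ = arccos(0.19838) ≈ 78.6°.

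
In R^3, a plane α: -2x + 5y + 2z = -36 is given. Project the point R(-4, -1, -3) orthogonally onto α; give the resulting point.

(-2, -6, -5)

Foot = R − λn with λ = (n·R − d)/|n|² = (-3 − (-36))/33 = 1.
Foot = (-4, -1, -3) − 1·(-2, 5, 2) = (-2, -6, -5).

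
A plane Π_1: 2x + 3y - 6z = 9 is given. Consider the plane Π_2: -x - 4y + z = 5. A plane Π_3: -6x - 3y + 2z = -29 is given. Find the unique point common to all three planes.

Solving the 3×3 linear system 2x + 3y - 6z = 9, -x - 4y + z = 5, -6x - 3y + 2z = -29 (e.g. by elimination or Cramer's rule, determinant = 104) gives (6, -3, -1).

(6, -3, -1)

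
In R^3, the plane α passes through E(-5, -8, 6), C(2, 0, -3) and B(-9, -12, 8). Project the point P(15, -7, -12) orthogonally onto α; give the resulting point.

(5, 4, -10)

EC = (7, 8, -9), EB = (-4, -4, 2); a normal to α is EC × EB = (-20, 22, 4).
Using E: α has equation -20x + 22y + 4z = -52.
Foot = P − λn with λ = (n·P − d)/|n|² = (-502 − (-52))/900 = -1/2.
Foot = (15, -7, -12) − (-1/2)·(-20, 22, 4) = (5, 4, -10).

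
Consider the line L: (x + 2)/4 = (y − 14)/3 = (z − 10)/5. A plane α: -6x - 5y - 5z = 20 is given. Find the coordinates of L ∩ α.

(-10, 8, 0)

L has direction (4, 3, 5) through (-2, 14, 10).
Substitute r = (-2, 14, 10) + t(4, 3, 5) into the plane: -108 + (-64)t = 20, so t = -2.
Intersection: (-2, 14, 10) + (-2)·(4, 3, 5) = (-10, 8, 0).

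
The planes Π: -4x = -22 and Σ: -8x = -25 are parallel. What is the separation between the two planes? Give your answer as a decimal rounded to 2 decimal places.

2.38

Rescale Σ by 1/2: -4x = -25/2. Then distance = |-22 − (-25/2)| / √16 ≈ 2.38.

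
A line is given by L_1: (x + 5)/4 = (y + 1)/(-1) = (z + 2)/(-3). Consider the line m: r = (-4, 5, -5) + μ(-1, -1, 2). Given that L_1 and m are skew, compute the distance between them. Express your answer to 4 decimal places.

L_1 has direction (4, -1, -3) through (-5, -1, -2).
Common perpendicular direction n = (4, -1, -3) × (-1, -1, 2) = (-5, -5, -5).
With w = (-4, 5, -5) − (-5, -1, -2) = (1, 6, -3), w · n = -20.
Distance = |w · n| / |n| = |-20| / √75 ≈ 2.3094.

2.3094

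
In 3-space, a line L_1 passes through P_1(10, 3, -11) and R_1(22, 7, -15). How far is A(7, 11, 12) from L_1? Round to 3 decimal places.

A direction vector for L_1 is R_1 − P_1 = (12, 4, -4).
Taking (10, 3, -11) on L_1 with direction v = (12, 4, -4): w = A − (10, 3, -11) = (-3, 8, 23), and w × v = (-124, 264, -108).
Distance = |w × v| / |v| = √96736 / √176 ≈ 23.444.

23.444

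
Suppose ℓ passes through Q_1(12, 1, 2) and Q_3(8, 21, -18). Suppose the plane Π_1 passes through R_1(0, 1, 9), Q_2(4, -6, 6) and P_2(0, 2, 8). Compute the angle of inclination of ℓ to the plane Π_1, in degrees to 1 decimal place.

A direction vector for ℓ is Q_3 − Q_1 = (-4, 20, -20).
R_1Q_2 = (4, -7, -3), R_1P_2 = (0, 1, -1); a normal to Π_1 is R_1Q_2 × R_1P_2 = (10, 4, 4).
Using R_1: Π_1 has equation 10x + 4y + 4z = 40.
sin θ = |n·v| / (|n||v|) = |-40| / (√132 · √816) = 0.12188.
θ ≈ 7.0°.

7.0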